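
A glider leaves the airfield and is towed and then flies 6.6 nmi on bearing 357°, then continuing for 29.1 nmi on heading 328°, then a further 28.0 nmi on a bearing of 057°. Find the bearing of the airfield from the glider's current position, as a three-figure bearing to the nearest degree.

Leg 1 (357°, 6.6 nmi): east 6.6 sin 357° = -0.35, north 6.6 cos 357° = 6.59
Leg 2 (328°, 29.1 nmi): east 29.1 sin 328° = -15.42, north 29.1 cos 328° = 24.68
Leg 3 (057°, 28.0 nmi): east 28.0 sin 57° = 23.48, north 28.0 cos 57° = 15.25
Net displacement: 7.72 east, 46.52 north. Direction back to start is (-7.72, -46.52): bearing = atan2(-7.72, -46.52) mod 360° = 189.42° ≈ 189°.

189°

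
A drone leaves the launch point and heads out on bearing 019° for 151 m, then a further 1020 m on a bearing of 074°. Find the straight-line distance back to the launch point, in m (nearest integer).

1114 m

Leg 1 (019°, 151 m): east 151 sin 19° = 49.16, north 151 cos 19° = 142.77
Leg 2 (074°, 1020 m): east 1020 sin 74° = 980.49, north 1020 cos 74° = 281.15
Net: 1029.65 east, 423.92 north. Distance = √((1029.65)² + (423.92)²) = 1113.501 m.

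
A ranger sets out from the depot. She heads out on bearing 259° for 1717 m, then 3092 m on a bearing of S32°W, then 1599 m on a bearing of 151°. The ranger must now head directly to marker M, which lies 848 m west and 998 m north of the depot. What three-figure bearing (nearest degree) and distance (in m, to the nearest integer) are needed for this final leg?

018°, 5610 m

Leg 1 (259°, 1717 m): east 1717 sin 259° = -1685.45, north 1717 cos 259° = -327.62
Leg 2 (S32°W, 3092 m): east 3092 sin 212° = -1638.51, north 3092 cos 212° = -2622.16
Leg 3 (151°, 1599 m): east 1599 sin 151° = 775.21, north 1599 cos 151° = -1398.52
Current position: (-2548.75, -4348.30). Target: (-848, 998). Remaining: Δeast = 1700.75, Δnorth = 5346.30.
Bearing = atan2(1700.75, 5346.30) mod 360° = 17.65°; distance = √((1700.75)² + (5346.30)²) = 5610.302 m.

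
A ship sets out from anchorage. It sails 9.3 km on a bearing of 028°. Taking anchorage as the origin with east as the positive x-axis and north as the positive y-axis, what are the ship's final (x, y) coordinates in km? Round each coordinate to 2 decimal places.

(4.37, 8.21)

Leg 1 (028°, 9.3 km): east 9.3 sin 28° = 4.37, north 9.3 cos 28° = 8.21
Summing: 4.37 km east, 8.21 km north → (4.37, 8.21).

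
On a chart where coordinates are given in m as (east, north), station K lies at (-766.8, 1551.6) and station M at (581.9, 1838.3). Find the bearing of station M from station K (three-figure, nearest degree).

078°

Δeast = 581.9 − -766.8 = 1348.70; Δnorth = 1838.3 − 1551.6 = 286.70.
Bearing = atan2(Δeast, Δnorth) mod 360° = 78.00° ≈ 078°.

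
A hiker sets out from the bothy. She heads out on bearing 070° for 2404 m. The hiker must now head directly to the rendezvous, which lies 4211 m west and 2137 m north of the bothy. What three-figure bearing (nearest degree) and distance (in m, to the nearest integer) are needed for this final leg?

Leg 1 (070°, 2404 m): east 2404 sin 70° = 2259.02, north 2404 cos 70° = 822.22
Current position: (2259.02, 822.22). Target: (-4211, 2137). Remaining: Δeast = -6470.02, Δnorth = 1314.78.
Bearing = atan2(-6470.02, 1314.78) mod 360° = 281.49°; distance = √((-6470.02)² + (1314.78)²) = 6602.259 m.

281°, 6602 m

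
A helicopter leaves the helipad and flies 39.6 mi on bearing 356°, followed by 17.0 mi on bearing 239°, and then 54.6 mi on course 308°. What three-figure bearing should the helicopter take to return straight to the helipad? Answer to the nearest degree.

Leg 1 (356°, 39.6 mi): east 39.6 sin 356° = -2.76, north 39.6 cos 356° = 39.50
Leg 2 (239°, 17.0 mi): east 17.0 sin 239° = -14.57, north 17.0 cos 239° = -8.76
Leg 3 (308°, 54.6 mi): east 54.6 sin 308° = -43.03, north 54.6 cos 308° = 33.62
Net displacement: -60.36 east, 64.36 north. Direction back to start is (60.36, -64.36): bearing = atan2(60.36, -64.36) mod 360° = 136.84° ≈ 137°.

137°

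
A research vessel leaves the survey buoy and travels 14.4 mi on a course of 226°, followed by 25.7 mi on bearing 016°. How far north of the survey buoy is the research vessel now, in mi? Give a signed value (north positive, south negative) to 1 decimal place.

Leg 1 (226°, 14.4 mi): east 14.4 sin 226° = -10.36, north 14.4 cos 226° = -10.00
Leg 2 (016°, 25.7 mi): east 25.7 sin 16° = 7.08, north 25.7 cos 16° = 24.70
Net north component: 14.70 mi.

14.7 mi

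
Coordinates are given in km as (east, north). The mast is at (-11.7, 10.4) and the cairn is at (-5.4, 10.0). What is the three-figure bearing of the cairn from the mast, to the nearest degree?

094°

Δeast = -5.4 − -11.7 = 6.30; Δnorth = 10.0 − 10.4 = -0.40.
Bearing = atan2(Δeast, Δnorth) mod 360° = 93.63° ≈ 094°.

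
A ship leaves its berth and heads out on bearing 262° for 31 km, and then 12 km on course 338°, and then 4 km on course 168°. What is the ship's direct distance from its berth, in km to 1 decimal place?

Leg 1 (262°, 31 km): east 31 sin 262° = -30.70, north 31 cos 262° = -4.31
Leg 2 (338°, 12 km): east 12 sin 338° = -4.50, north 12 cos 338° = 11.13
Leg 3 (168°, 4 km): east 4 sin 168° = 0.83, north 4 cos 168° = -3.91
Net: -34.36 east, 2.90 north. Distance = √((-34.36)² + (2.90)²) = 34.484 km.

34.5 km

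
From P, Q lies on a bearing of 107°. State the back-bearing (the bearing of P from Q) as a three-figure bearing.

287°

Back-bearing = 107° + 180° = 287°.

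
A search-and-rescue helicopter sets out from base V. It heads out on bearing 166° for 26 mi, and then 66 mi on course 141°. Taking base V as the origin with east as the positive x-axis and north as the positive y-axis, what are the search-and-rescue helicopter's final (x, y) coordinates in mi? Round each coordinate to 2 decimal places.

(47.83, -76.52)

Leg 1 (166°, 26 mi): east 26 sin 166° = 6.29, north 26 cos 166° = -25.23
Leg 2 (141°, 66 mi): east 66 sin 141° = 41.54, north 66 cos 141° = -51.29
Summing: 47.83 mi east, -76.52 mi north → (47.83, -76.52).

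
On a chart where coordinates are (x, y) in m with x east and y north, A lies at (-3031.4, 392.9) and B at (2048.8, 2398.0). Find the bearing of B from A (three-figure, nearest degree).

068°

Δeast = 2048.8 − -3031.4 = 5080.20; Δnorth = 2398.0 − 392.9 = 2005.10.
Bearing = atan2(Δeast, Δnorth) mod 360° = 68.46° ≈ 068°.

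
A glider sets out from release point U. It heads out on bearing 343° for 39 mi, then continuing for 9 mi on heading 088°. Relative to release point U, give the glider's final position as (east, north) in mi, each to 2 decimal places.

(-2.41, 37.61)

Leg 1 (343°, 39 mi): east 39 sin 343° = -11.40, north 39 cos 343° = 37.30
Leg 2 (088°, 9 mi): east 9 sin 88° = 8.99, north 9 cos 88° = 0.31
Summing: -2.41 mi east, 37.61 mi north → (-2.41, 37.61).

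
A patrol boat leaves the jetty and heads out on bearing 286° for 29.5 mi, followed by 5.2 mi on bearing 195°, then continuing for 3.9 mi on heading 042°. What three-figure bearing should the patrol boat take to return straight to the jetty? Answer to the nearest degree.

103°

Leg 1 (286°, 29.5 mi): east 29.5 sin 286° = -28.36, north 29.5 cos 286° = 8.13
Leg 2 (195°, 5.2 mi): east 5.2 sin 195° = -1.35, north 5.2 cos 195° = -5.02
Leg 3 (042°, 3.9 mi): east 3.9 sin 42° = 2.61, north 3.9 cos 42° = 2.90
Net displacement: -27.09 east, 6.01 north. Direction back to start is (27.09, -6.01): bearing = atan2(27.09, -6.01) mod 360° = 102.50° ≈ 103°.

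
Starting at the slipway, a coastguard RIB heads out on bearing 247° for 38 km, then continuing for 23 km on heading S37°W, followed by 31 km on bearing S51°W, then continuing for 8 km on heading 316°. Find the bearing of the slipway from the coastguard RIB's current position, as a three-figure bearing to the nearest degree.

Leg 1 (247°, 38 km): east 38 sin 247° = -34.98, north 38 cos 247° = -14.85
Leg 2 (S37°W, 23 km): east 23 sin 217° = -13.84, north 23 cos 217° = -18.37
Leg 3 (S51°W, 31 km): east 31 sin 231° = -24.09, north 31 cos 231° = -19.51
Leg 4 (316°, 8 km): east 8 sin 316° = -5.56, north 8 cos 316° = 5.75
Net displacement: -78.47 east, -46.97 north. Direction back to start is (78.47, 46.97): bearing = atan2(78.47, 46.97) mod 360° = 59.10° ≈ 059°.

059°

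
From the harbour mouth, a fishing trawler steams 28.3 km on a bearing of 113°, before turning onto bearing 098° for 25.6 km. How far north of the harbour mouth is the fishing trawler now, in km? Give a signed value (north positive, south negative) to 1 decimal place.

-14.6 km

Leg 1 (113°, 28.3 km): east 28.3 sin 113° = 26.05, north 28.3 cos 113° = -11.06
Leg 2 (098°, 25.6 km): east 25.6 sin 98° = 25.35, north 25.6 cos 98° = -3.56
Net north component: -14.62 km.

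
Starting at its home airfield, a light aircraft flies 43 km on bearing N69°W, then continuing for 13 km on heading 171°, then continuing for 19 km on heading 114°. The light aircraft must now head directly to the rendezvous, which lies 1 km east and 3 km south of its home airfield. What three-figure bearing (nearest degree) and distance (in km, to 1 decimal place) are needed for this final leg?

Leg 1 (N69°W, 43 km): east 43 sin 291° = -40.14, north 43 cos 291° = 15.41
Leg 2 (171°, 13 km): east 13 sin 171° = 2.03, north 13 cos 171° = -12.84
Leg 3 (114°, 19 km): east 19 sin 114° = 17.36, north 19 cos 114° = -7.73
Current position: (-20.75, -5.16). Target: (1, -3). Remaining: Δeast = 21.75, Δnorth = 2.16.
Bearing = atan2(21.75, 2.16) mod 360° = 84.33°; distance = √((21.75)² + (2.16)²) = 21.860 km.

084°, 21.9 km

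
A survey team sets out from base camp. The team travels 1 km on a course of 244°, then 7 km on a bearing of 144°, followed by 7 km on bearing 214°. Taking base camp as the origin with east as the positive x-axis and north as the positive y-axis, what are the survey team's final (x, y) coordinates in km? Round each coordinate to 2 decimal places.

Leg 1 (244°, 1 km): east 1 sin 244° = -0.90, north 1 cos 244° = -0.44
Leg 2 (144°, 7 km): east 7 sin 144° = 4.11, north 7 cos 144° = -5.66
Leg 3 (214°, 7 km): east 7 sin 214° = -3.91, north 7 cos 214° = -5.80
Summing: -0.70 km east, -11.90 km north → (-0.70, -11.90).

(-0.70, -11.90)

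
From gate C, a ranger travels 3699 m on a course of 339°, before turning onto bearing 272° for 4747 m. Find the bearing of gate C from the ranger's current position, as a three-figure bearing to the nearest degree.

121°

Leg 1 (339°, 3699 m): east 3699 sin 339° = -1325.60, north 3699 cos 339° = 3453.31
Leg 2 (272°, 4747 m): east 4747 sin 272° = -4744.11, north 4747 cos 272° = 165.67
Net displacement: -6069.71 east, 3618.98 north. Direction back to start is (6069.71, -3618.98): bearing = atan2(6069.71, -3618.98) mod 360° = 120.80° ≈ 121°.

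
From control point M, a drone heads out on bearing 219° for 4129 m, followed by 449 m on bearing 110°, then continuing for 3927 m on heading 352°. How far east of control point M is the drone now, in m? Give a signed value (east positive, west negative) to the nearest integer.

Leg 1 (219°, 4129 m): east 4129 sin 219° = -2598.46, north 4129 cos 219° = -3208.84
Leg 2 (110°, 449 m): east 449 sin 110° = 421.92, north 449 cos 110° = -153.57
Leg 3 (352°, 3927 m): east 3927 sin 352° = -546.53, north 3927 cos 352° = 3888.78
Net east component: -2723.07 m.

-2723 m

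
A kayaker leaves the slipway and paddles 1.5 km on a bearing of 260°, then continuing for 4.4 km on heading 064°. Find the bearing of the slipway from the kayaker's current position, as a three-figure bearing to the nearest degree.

Leg 1 (260°, 1.5 km): east 1.5 sin 260° = -1.48, north 1.5 cos 260° = -0.26
Leg 2 (064°, 4.4 km): east 4.4 sin 64° = 3.95, north 4.4 cos 64° = 1.93
Net displacement: 2.48 east, 1.67 north. Direction back to start is (-2.48, -1.67): bearing = atan2(-2.48, -1.67) mod 360° = 236.04° ≈ 236°.

236°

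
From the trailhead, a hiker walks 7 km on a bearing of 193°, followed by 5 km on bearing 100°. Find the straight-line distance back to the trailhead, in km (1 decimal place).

Leg 1 (193°, 7 km): east 7 sin 193° = -1.57, north 7 cos 193° = -6.82
Leg 2 (100°, 5 km): east 5 sin 100° = 4.92, north 5 cos 100° = -0.87
Net: 3.35 east, -7.69 north. Distance = √((3.35)² + (-7.69)²) = 8.387 km.

8.4 km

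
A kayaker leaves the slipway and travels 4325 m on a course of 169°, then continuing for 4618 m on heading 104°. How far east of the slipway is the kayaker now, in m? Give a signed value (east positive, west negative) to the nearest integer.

5306 m

Leg 1 (169°, 4325 m): east 4325 sin 169° = 825.25, north 4325 cos 169° = -4245.54
Leg 2 (104°, 4618 m): east 4618 sin 104° = 4480.83, north 4618 cos 104° = -1117.20
Net east component: 5306.07 m.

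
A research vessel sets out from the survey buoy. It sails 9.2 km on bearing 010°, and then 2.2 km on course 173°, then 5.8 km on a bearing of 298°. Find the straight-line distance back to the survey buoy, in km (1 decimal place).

10.1 km

Leg 1 (010°, 9.2 km): east 9.2 sin 10° = 1.60, north 9.2 cos 10° = 9.06
Leg 2 (173°, 2.2 km): east 2.2 sin 173° = 0.27, north 2.2 cos 173° = -2.18
Leg 3 (298°, 5.8 km): east 5.8 sin 298° = -5.12, north 5.8 cos 298° = 2.72
Net: -3.26 east, 9.60 north. Distance = √((-3.26)² + (9.60)²) = 10.137 km.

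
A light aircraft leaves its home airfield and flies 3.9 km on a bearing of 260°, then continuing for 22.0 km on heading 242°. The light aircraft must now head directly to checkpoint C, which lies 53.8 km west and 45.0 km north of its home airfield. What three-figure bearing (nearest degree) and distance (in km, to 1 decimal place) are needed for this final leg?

331°, 63.8 km

Leg 1 (260°, 3.9 km): east 3.9 sin 260° = -3.84, north 3.9 cos 260° = -0.68
Leg 2 (242°, 22.0 km): east 22.0 sin 242° = -19.42, north 22.0 cos 242° = -10.33
Current position: (-23.27, -11.01). Target: (-53.8, 45.0). Remaining: Δeast = -30.53, Δnorth = 56.01.
Bearing = atan2(-30.53, 56.01) mod 360° = 331.40°; distance = √((-30.53)² + (56.01)²) = 63.789 km.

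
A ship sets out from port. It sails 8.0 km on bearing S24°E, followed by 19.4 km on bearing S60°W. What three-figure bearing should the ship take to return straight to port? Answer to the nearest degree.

Leg 1 (S24°E, 8.0 km): east 8.0 sin 156° = 3.25, north 8.0 cos 156° = -7.31
Leg 2 (S60°W, 19.4 km): east 19.4 sin 240° = -16.80, north 19.4 cos 240° = -9.70
Net displacement: -13.55 east, -17.01 north. Direction back to start is (13.55, 17.01): bearing = atan2(13.55, 17.01) mod 360° = 38.54° ≈ 039°.

039°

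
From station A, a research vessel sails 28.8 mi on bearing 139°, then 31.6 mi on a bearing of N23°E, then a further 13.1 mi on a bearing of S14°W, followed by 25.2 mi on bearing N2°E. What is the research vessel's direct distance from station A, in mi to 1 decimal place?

35.1 mi

Leg 1 (139°, 28.8 mi): east 28.8 sin 139° = 18.89, north 28.8 cos 139° = -21.74
Leg 2 (N23°E, 31.6 mi): east 31.6 sin 23° = 12.35, north 31.6 cos 23° = 29.09
Leg 3 (S14°W, 13.1 mi): east 13.1 sin 194° = -3.17, north 13.1 cos 194° = -12.71
Leg 4 (N2°E, 25.2 mi): east 25.2 sin 2° = 0.88, north 25.2 cos 2° = 25.18
Net: 28.95 east, 19.83 north. Distance = √((28.95)² + (19.83)²) = 35.090 mi.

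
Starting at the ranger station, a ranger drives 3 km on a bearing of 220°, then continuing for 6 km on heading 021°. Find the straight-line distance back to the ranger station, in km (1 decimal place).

Leg 1 (220°, 3 km): east 3 sin 220° = -1.93, north 3 cos 220° = -2.30
Leg 2 (021°, 6 km): east 6 sin 21° = 2.15, north 6 cos 21° = 5.60
Net: 0.22 east, 3.30 north. Distance = √((0.22)² + (3.30)²) = 3.311 km.

3.3 km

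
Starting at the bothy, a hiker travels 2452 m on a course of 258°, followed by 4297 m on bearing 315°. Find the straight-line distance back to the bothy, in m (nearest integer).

5996 m

Leg 1 (258°, 2452 m): east 2452 sin 258° = -2398.42, north 2452 cos 258° = -509.80
Leg 2 (315°, 4297 m): east 4297 sin 315° = -3038.44, north 4297 cos 315° = 3038.44
Net: -5436.86 east, 2528.64 north. Distance = √((-5436.86)² + (2528.64)²) = 5996.116 m.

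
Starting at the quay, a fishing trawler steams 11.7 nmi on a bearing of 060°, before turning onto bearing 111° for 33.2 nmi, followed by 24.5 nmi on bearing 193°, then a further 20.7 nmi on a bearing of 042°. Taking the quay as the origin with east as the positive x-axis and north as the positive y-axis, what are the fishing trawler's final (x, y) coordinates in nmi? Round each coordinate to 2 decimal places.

(49.47, -14.54)

Leg 1 (060°, 11.7 nmi): east 11.7 sin 60° = 10.13, north 11.7 cos 60° = 5.85
Leg 2 (111°, 33.2 nmi): east 33.2 sin 111° = 30.99, north 33.2 cos 111° = -11.90
Leg 3 (193°, 24.5 nmi): east 24.5 sin 193° = -5.51, north 24.5 cos 193° = -23.87
Leg 4 (042°, 20.7 nmi): east 20.7 sin 42° = 13.85, north 20.7 cos 42° = 15.38
Summing: 49.47 nmi east, -14.54 nmi north → (49.47, -14.54).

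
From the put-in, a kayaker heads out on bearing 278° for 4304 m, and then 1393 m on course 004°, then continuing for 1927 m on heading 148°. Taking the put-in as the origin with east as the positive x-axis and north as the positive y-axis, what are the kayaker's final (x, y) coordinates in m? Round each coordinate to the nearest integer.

(-3144, 354)

Leg 1 (278°, 4304 m): east 4304 sin 278° = -4262.11, north 4304 cos 278° = 599.00
Leg 2 (004°, 1393 m): east 1393 sin 4° = 97.17, north 1393 cos 4° = 1389.61
Leg 3 (148°, 1927 m): east 1927 sin 148° = 1021.15, north 1927 cos 148° = -1634.19
Summing: -3143.79 m east, 354.42 m north → (-3144, 354).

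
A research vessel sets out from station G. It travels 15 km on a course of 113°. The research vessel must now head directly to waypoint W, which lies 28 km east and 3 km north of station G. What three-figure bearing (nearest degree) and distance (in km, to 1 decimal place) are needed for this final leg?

Leg 1 (113°, 15 km): east 15 sin 113° = 13.81, north 15 cos 113° = -5.86
Current position: (13.81, -5.86). Target: (28, 3). Remaining: Δeast = 14.19, Δnorth = 8.86.
Bearing = atan2(14.19, 8.86) mod 360° = 58.02°; distance = √((14.19)² + (8.86)²) = 16.731 km.

058°, 16.7 km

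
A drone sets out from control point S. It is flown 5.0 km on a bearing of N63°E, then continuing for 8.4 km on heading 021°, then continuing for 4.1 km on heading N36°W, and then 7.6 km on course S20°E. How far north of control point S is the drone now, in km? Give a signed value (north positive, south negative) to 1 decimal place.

Leg 1 (N63°E, 5.0 km): east 5.0 sin 63° = 4.46, north 5.0 cos 63° = 2.27
Leg 2 (021°, 8.4 km): east 8.4 sin 21° = 3.01, north 8.4 cos 21° = 7.84
Leg 3 (N36°W, 4.1 km): east 4.1 sin 324° = -2.41, north 4.1 cos 324° = 3.32
Leg 4 (S20°E, 7.6 km): east 7.6 sin 160° = 2.60, north 7.6 cos 160° = -7.14
Net north component: 6.29 km.

6.3 km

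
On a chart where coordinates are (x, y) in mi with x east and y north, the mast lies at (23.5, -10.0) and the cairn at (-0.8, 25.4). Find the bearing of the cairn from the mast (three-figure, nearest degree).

Δeast = -0.8 − 23.5 = -24.30; Δnorth = 25.4 − -10.0 = 35.40.
Bearing = atan2(Δeast, Δnorth) mod 360° = 325.53° ≈ 326°.

326°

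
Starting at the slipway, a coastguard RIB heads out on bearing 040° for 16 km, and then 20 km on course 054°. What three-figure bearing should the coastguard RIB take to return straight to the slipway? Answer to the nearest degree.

Leg 1 (040°, 16 km): east 16 sin 40° = 10.28, north 16 cos 40° = 12.26
Leg 2 (054°, 20 km): east 20 sin 54° = 16.18, north 20 cos 54° = 11.76
Net displacement: 26.46 east, 24.01 north. Direction back to start is (-26.46, -24.01): bearing = atan2(-26.46, -24.01) mod 360° = 227.78° ≈ 228°.

228°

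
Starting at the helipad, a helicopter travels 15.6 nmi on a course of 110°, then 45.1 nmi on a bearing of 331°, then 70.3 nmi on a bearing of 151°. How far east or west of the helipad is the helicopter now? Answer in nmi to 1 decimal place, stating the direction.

26.9 nmi east

Leg 1 (110°, 15.6 nmi): east 15.6 sin 110° = 14.66, north 15.6 cos 110° = -5.34
Leg 2 (331°, 45.1 nmi): east 45.1 sin 331° = -21.86, north 45.1 cos 331° = 39.45
Leg 3 (151°, 70.3 nmi): east 70.3 sin 151° = 34.08, north 70.3 cos 151° = -61.49
Net east component: 26.88 nmi.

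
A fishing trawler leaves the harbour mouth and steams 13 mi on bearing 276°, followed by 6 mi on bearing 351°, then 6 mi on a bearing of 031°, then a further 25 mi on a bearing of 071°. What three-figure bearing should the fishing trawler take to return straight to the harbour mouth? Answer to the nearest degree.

Leg 1 (276°, 13 mi): east 13 sin 276° = -12.93, north 13 cos 276° = 1.36
Leg 2 (351°, 6 mi): east 6 sin 351° = -0.94, north 6 cos 351° = 5.93
Leg 3 (031°, 6 mi): east 6 sin 31° = 3.09, north 6 cos 31° = 5.14
Leg 4 (071°, 25 mi): east 25 sin 71° = 23.64, north 25 cos 71° = 8.14
Net displacement: 12.86 east, 20.57 north. Direction back to start is (-12.86, -20.57): bearing = atan2(-12.86, -20.57) mod 360° = 212.02° ≈ 212°.

212°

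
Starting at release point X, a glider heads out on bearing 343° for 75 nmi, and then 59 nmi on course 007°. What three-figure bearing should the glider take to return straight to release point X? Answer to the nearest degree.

174°

Leg 1 (343°, 75 nmi): east 75 sin 343° = -21.93, north 75 cos 343° = 71.72
Leg 2 (007°, 59 nmi): east 59 sin 7° = 7.19, north 59 cos 7° = 58.56
Net displacement: -14.74 east, 130.28 north. Direction back to start is (14.74, -130.28): bearing = atan2(14.74, -130.28) mod 360° = 173.55° ≈ 174°.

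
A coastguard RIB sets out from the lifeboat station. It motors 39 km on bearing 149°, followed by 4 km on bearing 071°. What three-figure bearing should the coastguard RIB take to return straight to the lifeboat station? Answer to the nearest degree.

323°

Leg 1 (149°, 39 km): east 39 sin 149° = 20.09, north 39 cos 149° = -33.43
Leg 2 (071°, 4 km): east 4 sin 71° = 3.78, north 4 cos 71° = 1.30
Net displacement: 23.87 east, -32.13 north. Direction back to start is (-23.87, 32.13): bearing = atan2(-23.87, 32.13) mod 360° = 323.39° ≈ 323°.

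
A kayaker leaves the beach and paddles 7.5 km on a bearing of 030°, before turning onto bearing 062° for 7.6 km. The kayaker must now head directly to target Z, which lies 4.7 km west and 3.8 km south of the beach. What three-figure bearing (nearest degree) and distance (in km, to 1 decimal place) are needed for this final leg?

228°, 20.5 km

Leg 1 (030°, 7.5 km): east 7.5 sin 30° = 3.75, north 7.5 cos 30° = 6.50
Leg 2 (062°, 7.6 km): east 7.6 sin 62° = 6.71, north 7.6 cos 62° = 3.57
Current position: (10.46, 10.06). Target: (-4.7, -3.8). Remaining: Δeast = -15.16, Δnorth = -13.86.
Bearing = atan2(-15.16, -13.86) mod 360° = 227.56°; distance = √((-15.16)² + (-13.86)²) = 20.543 km.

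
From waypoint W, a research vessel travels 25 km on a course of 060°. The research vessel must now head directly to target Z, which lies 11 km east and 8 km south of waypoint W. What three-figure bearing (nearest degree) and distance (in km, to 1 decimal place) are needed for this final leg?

Leg 1 (060°, 25 km): east 25 sin 60° = 21.65, north 25 cos 60° = 12.50
Current position: (21.65, 12.50). Target: (11, -8). Remaining: Δeast = -10.65, Δnorth = -20.50.
Bearing = atan2(-10.65, -20.50) mod 360° = 207.45°; distance = √((-10.65)² + (-20.50)²) = 23.102 km.

207°, 23.1 km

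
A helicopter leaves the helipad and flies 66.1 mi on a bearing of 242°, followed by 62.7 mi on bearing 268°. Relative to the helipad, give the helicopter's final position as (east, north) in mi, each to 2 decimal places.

(-121.02, -33.22)

Leg 1 (242°, 66.1 mi): east 66.1 sin 242° = -58.36, north 66.1 cos 242° = -31.03
Leg 2 (268°, 62.7 mi): east 62.7 sin 268° = -62.66, north 62.7 cos 268° = -2.19
Summing: -121.02 mi east, -33.22 mi north → (-121.02, -33.22).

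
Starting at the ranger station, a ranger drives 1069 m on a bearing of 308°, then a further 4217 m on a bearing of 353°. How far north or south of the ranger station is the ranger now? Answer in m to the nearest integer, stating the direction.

4844 m north

Leg 1 (308°, 1069 m): east 1069 sin 308° = -842.38, north 1069 cos 308° = 658.14
Leg 2 (353°, 4217 m): east 4217 sin 353° = -513.92, north 4217 cos 353° = 4185.57
Net north component: 4843.71 m.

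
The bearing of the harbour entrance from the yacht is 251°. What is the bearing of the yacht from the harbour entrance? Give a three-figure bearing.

Back-bearing = 251° − 180° = 071°.

071°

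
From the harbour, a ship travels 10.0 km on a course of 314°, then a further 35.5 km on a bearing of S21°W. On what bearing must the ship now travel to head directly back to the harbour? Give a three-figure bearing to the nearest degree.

Leg 1 (314°, 10.0 km): east 10.0 sin 314° = -7.19, north 10.0 cos 314° = 6.95
Leg 2 (S21°W, 35.5 km): east 35.5 sin 201° = -12.72, north 35.5 cos 201° = -33.14
Net displacement: -19.92 east, -26.20 north. Direction back to start is (19.92, 26.20): bearing = atan2(19.92, 26.20) mod 360° = 37.24° ≈ 037°.

037°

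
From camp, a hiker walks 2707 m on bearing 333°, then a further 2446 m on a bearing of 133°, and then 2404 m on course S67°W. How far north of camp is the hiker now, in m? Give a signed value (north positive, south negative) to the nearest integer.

-196 m

Leg 1 (333°, 2707 m): east 2707 sin 333° = -1228.95, north 2707 cos 333° = 2411.95
Leg 2 (133°, 2446 m): east 2446 sin 133° = 1788.89, north 2446 cos 133° = -1668.17
Leg 3 (S67°W, 2404 m): east 2404 sin 247° = -2212.89, north 2404 cos 247° = -939.32
Net north component: -195.53 m.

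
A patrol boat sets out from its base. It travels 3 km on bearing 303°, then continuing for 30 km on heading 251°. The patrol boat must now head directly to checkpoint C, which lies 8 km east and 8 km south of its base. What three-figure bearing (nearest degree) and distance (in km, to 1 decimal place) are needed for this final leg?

090°, 38.9 km

Leg 1 (303°, 3 km): east 3 sin 303° = -2.52, north 3 cos 303° = 1.63
Leg 2 (251°, 30 km): east 30 sin 251° = -28.37, north 30 cos 251° = -9.77
Current position: (-30.88, -8.13). Target: (8, -8). Remaining: Δeast = 38.88, Δnorth = 0.13.
Bearing = atan2(38.88, 0.13) mod 360° = 89.80°; distance = √((38.88)² + (0.13)²) = 38.882 km.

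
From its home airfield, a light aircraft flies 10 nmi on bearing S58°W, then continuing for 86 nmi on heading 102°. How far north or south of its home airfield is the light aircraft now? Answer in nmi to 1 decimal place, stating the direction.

23.2 nmi south

Leg 1 (S58°W, 10 nmi): east 10 sin 238° = -8.48, north 10 cos 238° = -5.30
Leg 2 (102°, 86 nmi): east 86 sin 102° = 84.12, north 86 cos 102° = -17.88
Net north component: -23.18 nmi.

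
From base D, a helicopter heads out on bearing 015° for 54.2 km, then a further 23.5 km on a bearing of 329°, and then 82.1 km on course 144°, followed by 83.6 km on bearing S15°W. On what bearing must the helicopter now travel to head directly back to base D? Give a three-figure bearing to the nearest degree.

Leg 1 (015°, 54.2 km): east 54.2 sin 15° = 14.03, north 54.2 cos 15° = 52.35
Leg 2 (329°, 23.5 km): east 23.5 sin 329° = -12.10, north 23.5 cos 329° = 20.14
Leg 3 (144°, 82.1 km): east 82.1 sin 144° = 48.26, north 82.1 cos 144° = -66.42
Leg 4 (S15°W, 83.6 km): east 83.6 sin 195° = -21.64, north 83.6 cos 195° = -80.75
Net displacement: 28.54 east, -74.68 north. Direction back to start is (-28.54, 74.68): bearing = atan2(-28.54, 74.68) mod 360° = 339.08° ≈ 339°.

339°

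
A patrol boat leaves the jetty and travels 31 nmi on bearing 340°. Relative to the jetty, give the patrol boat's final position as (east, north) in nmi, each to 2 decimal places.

Leg 1 (340°, 31 nmi): east 31 sin 340° = -10.60, north 31 cos 340° = 29.13
Summing: -10.60 nmi east, 29.13 nmi north → (-10.60, 29.13).

(-10.60, 29.13)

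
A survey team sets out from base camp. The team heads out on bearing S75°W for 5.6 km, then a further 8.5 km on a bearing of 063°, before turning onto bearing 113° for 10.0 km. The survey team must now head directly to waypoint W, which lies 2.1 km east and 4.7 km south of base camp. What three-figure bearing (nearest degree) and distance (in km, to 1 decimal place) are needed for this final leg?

Leg 1 (S75°W, 5.6 km): east 5.6 sin 255° = -5.41, north 5.6 cos 255° = -1.45
Leg 2 (063°, 8.5 km): east 8.5 sin 63° = 7.57, north 8.5 cos 63° = 3.86
Leg 3 (113°, 10.0 km): east 10.0 sin 113° = 9.21, north 10.0 cos 113° = -3.91
Current position: (11.37, -1.50). Target: (2.1, -4.7). Remaining: Δeast = -9.27, Δnorth = -3.20.
Bearing = atan2(-9.27, -3.20) mod 360° = 250.94°; distance = √((-9.27)² + (-3.20)²) = 9.807 km.

251°, 9.8 km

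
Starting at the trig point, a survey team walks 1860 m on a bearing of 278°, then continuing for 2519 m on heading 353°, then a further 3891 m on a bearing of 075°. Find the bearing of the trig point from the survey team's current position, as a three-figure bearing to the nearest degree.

203°

Leg 1 (278°, 1860 m): east 1860 sin 278° = -1841.90, north 1860 cos 278° = 258.86
Leg 2 (353°, 2519 m): east 2519 sin 353° = -306.99, north 2519 cos 353° = 2500.22
Leg 3 (075°, 3891 m): east 3891 sin 75° = 3758.42, north 3891 cos 75° = 1007.06
Net displacement: 1609.53 east, 3766.15 north. Direction back to start is (-1609.53, -3766.15): bearing = atan2(-1609.53, -3766.15) mod 360° = 203.14° ≈ 203°.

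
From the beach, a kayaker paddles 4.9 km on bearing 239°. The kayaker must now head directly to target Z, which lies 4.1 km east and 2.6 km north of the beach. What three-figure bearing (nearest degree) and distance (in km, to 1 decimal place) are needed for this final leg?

Leg 1 (239°, 4.9 km): east 4.9 sin 239° = -4.20, north 4.9 cos 239° = -2.52
Current position: (-4.20, -2.52). Target: (4.1, 2.6). Remaining: Δeast = 8.30, Δnorth = 5.12.
Bearing = atan2(8.30, 5.12) mod 360° = 58.31°; distance = √((8.30)² + (5.12)²) = 9.754 km.

058°, 9.8 km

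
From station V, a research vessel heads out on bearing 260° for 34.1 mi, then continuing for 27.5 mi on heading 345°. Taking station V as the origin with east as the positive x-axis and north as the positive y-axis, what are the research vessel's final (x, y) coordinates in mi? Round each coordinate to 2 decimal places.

(-40.70, 20.64)

Leg 1 (260°, 34.1 mi): east 34.1 sin 260° = -33.58, north 34.1 cos 260° = -5.92
Leg 2 (345°, 27.5 mi): east 27.5 sin 345° = -7.12, north 27.5 cos 345° = 26.56
Summing: -40.70 mi east, 20.64 mi north → (-40.70, 20.64).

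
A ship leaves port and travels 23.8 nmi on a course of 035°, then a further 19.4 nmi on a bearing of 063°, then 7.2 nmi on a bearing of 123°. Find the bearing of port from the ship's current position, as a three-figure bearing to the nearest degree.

237°

Leg 1 (035°, 23.8 nmi): east 23.8 sin 35° = 13.65, north 23.8 cos 35° = 19.50
Leg 2 (063°, 19.4 nmi): east 19.4 sin 63° = 17.29, north 19.4 cos 63° = 8.81
Leg 3 (123°, 7.2 nmi): east 7.2 sin 123° = 6.04, north 7.2 cos 123° = -3.92
Net displacement: 36.98 east, 24.38 north. Direction back to start is (-36.98, -24.38): bearing = atan2(-36.98, -24.38) mod 360° = 236.60° ≈ 237°.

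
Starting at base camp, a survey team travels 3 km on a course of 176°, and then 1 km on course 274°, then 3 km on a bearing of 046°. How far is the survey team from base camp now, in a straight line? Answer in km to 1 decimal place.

1.6 km

Leg 1 (176°, 3 km): east 3 sin 176° = 0.21, north 3 cos 176° = -2.99
Leg 2 (274°, 1 km): east 1 sin 274° = -1.00, north 1 cos 274° = 0.07
Leg 3 (046°, 3 km): east 3 sin 46° = 2.16, north 3 cos 46° = 2.08
Net: 1.37 east, -0.84 north. Distance = √((1.37)² + (-0.84)²) = 1.606 km.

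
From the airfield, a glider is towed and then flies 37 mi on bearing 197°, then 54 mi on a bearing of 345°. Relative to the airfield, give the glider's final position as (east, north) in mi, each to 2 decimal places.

Leg 1 (197°, 37 mi): east 37 sin 197° = -10.82, north 37 cos 197° = -35.38
Leg 2 (345°, 54 mi): east 54 sin 345° = -13.98, north 54 cos 345° = 52.16
Summing: -24.79 mi east, 16.78 mi north → (-24.79, 16.78).

(-24.79, 16.78)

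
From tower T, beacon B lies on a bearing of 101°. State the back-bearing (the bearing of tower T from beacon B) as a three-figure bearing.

Back-bearing = 101° + 180° = 281°.

281°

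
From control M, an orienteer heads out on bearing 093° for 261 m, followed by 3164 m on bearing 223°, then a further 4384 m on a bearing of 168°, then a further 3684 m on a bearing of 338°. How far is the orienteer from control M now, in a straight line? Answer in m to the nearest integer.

Leg 1 (093°, 261 m): east 261 sin 93° = 260.64, north 261 cos 93° = -13.66
Leg 2 (223°, 3164 m): east 3164 sin 223° = -2157.84, north 3164 cos 223° = -2314.00
Leg 3 (168°, 4384 m): east 4384 sin 168° = 911.48, north 4384 cos 168° = -4288.20
Leg 4 (338°, 3684 m): east 3684 sin 338° = -1380.05, north 3684 cos 338° = 3415.75
Net: -2365.77 east, -3200.12 north. Distance = √((-2365.77)² + (-3200.12)²) = 3979.648 m.

3980 m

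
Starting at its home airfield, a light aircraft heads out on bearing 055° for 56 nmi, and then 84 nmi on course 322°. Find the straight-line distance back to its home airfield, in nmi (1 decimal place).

Leg 1 (055°, 56 nmi): east 56 sin 55° = 45.87, north 56 cos 55° = 32.12
Leg 2 (322°, 84 nmi): east 84 sin 322° = -51.72, north 84 cos 322° = 66.19
Net: -5.84 east, 98.31 north. Distance = √((-5.84)² + (98.31)²) = 98.487 nmi.

98.5 nmi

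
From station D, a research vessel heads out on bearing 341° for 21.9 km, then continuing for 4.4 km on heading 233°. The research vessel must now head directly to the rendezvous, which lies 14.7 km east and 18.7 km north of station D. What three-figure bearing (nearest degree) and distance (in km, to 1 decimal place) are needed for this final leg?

089°, 25.4 km

Leg 1 (341°, 21.9 km): east 21.9 sin 341° = -7.13, north 21.9 cos 341° = 20.71
Leg 2 (233°, 4.4 km): east 4.4 sin 233° = -3.51, north 4.4 cos 233° = -2.65
Current position: (-10.64, 18.06). Target: (14.7, 18.7). Remaining: Δeast = 25.34, Δnorth = 0.64.
Bearing = atan2(25.34, 0.64) mod 360° = 88.55°; distance = √((25.34)² + (0.64)²) = 25.352 km.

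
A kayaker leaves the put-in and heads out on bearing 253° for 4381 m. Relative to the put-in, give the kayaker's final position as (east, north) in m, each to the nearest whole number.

(-4190, -1281)

Leg 1 (253°, 4381 m): east 4381 sin 253° = -4189.57, north 4381 cos 253° = -1280.88
Summing: -4189.57 m east, -1280.88 m north → (-4190, -1281).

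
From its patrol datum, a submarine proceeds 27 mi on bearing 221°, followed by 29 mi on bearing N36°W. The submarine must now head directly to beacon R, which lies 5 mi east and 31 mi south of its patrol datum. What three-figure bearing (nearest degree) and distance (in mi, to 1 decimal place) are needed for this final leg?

131°, 52.4 mi

Leg 1 (221°, 27 mi): east 27 sin 221° = -17.71, north 27 cos 221° = -20.38
Leg 2 (N36°W, 29 mi): east 29 sin 324° = -17.05, north 29 cos 324° = 23.46
Current position: (-34.76, 3.08). Target: (5, -31). Remaining: Δeast = 39.76, Δnorth = -34.08.
Bearing = atan2(39.76, -34.08) mod 360° = 130.61°; distance = √((39.76)² + (-34.08)²) = 52.369 mi.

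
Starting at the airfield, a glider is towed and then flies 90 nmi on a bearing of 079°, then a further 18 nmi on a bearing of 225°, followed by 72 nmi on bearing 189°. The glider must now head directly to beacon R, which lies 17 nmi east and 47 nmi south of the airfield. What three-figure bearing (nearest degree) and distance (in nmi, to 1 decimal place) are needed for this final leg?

Leg 1 (079°, 90 nmi): east 90 sin 79° = 88.35, north 90 cos 79° = 17.17
Leg 2 (225°, 18 nmi): east 18 sin 225° = -12.73, north 18 cos 225° = -12.73
Leg 3 (189°, 72 nmi): east 72 sin 189° = -11.26, north 72 cos 189° = -71.11
Current position: (64.36, -66.67). Target: (17, -47). Remaining: Δeast = -47.36, Δnorth = 19.67.
Bearing = atan2(-47.36, 19.67) mod 360° = 292.56°; distance = √((-47.36)² + (19.67)²) = 51.277 nmi.

293°, 51.3 nmi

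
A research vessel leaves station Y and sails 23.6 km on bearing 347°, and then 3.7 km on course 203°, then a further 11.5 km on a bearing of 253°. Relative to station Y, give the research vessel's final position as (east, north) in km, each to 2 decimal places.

Leg 1 (347°, 23.6 km): east 23.6 sin 347° = -5.31, north 23.6 cos 347° = 23.00
Leg 2 (203°, 3.7 km): east 3.7 sin 203° = -1.45, north 3.7 cos 203° = -3.41
Leg 3 (253°, 11.5 km): east 11.5 sin 253° = -11.00, north 11.5 cos 253° = -3.36
Summing: -17.75 km east, 16.23 km north → (-17.75, 16.23).

(-17.75, 16.23)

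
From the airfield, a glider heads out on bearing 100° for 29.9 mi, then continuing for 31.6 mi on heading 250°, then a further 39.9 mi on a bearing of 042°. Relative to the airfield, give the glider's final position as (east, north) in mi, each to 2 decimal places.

(26.45, 13.65)

Leg 1 (100°, 29.9 mi): east 29.9 sin 100° = 29.45, north 29.9 cos 100° = -5.19
Leg 2 (250°, 31.6 mi): east 31.6 sin 250° = -29.69, north 31.6 cos 250° = -10.81
Leg 3 (042°, 39.9 mi): east 39.9 sin 42° = 26.70, north 39.9 cos 42° = 29.65
Summing: 26.45 mi east, 13.65 mi north → (26.45, 13.65).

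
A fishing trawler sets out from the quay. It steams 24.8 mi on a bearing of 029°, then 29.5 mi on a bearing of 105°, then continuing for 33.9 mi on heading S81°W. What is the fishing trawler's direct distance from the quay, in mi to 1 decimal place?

Leg 1 (029°, 24.8 mi): east 24.8 sin 29° = 12.02, north 24.8 cos 29° = 21.69
Leg 2 (105°, 29.5 mi): east 29.5 sin 105° = 28.49, north 29.5 cos 105° = -7.64
Leg 3 (S81°W, 33.9 mi): east 33.9 sin 261° = -33.48, north 33.9 cos 261° = -5.30
Net: 7.04 east, 8.75 north. Distance = √((7.04)² + (8.75)²) = 11.229 mi.

11.2 mi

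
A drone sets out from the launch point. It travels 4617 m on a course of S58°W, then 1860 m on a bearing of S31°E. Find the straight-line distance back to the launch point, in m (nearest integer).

Leg 1 (S58°W, 4617 m): east 4617 sin 238° = -3915.44, north 4617 cos 238° = -2446.64
Leg 2 (S31°E, 1860 m): east 1860 sin 149° = 957.97, north 1860 cos 149° = -1594.33
Net: -2957.47 east, -4040.97 north. Distance = √((-2957.47)² + (-4040.97)²) = 5007.598 m.

5008 m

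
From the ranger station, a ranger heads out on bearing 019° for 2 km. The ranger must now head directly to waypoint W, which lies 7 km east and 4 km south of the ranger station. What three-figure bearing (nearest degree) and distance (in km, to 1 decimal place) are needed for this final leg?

Leg 1 (019°, 2 km): east 2 sin 19° = 0.65, north 2 cos 19° = 1.89
Current position: (0.65, 1.89). Target: (7, -4). Remaining: Δeast = 6.35, Δnorth = -5.89.
Bearing = atan2(6.35, -5.89) mod 360° = 132.86°; distance = √((6.35)² + (-5.89)²) = 8.661 km.

133°, 8.7 km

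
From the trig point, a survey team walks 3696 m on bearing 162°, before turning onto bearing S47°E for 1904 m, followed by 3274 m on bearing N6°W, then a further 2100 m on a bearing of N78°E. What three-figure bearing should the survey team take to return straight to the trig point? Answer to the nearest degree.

285°

Leg 1 (162°, 3696 m): east 3696 sin 162° = 1142.13, north 3696 cos 162° = -3515.10
Leg 2 (S47°E, 1904 m): east 1904 sin 133° = 1392.50, north 1904 cos 133° = -1298.52
Leg 3 (N6°W, 3274 m): east 3274 sin 354° = -342.23, north 3274 cos 354° = 3256.06
Leg 4 (N78°E, 2100 m): east 2100 sin 78° = 2054.11, north 2100 cos 78° = 436.61
Net displacement: 4246.51 east, -1120.95 north. Direction back to start is (-4246.51, 1120.95): bearing = atan2(-4246.51, 1120.95) mod 360° = 284.79° ≈ 285°.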